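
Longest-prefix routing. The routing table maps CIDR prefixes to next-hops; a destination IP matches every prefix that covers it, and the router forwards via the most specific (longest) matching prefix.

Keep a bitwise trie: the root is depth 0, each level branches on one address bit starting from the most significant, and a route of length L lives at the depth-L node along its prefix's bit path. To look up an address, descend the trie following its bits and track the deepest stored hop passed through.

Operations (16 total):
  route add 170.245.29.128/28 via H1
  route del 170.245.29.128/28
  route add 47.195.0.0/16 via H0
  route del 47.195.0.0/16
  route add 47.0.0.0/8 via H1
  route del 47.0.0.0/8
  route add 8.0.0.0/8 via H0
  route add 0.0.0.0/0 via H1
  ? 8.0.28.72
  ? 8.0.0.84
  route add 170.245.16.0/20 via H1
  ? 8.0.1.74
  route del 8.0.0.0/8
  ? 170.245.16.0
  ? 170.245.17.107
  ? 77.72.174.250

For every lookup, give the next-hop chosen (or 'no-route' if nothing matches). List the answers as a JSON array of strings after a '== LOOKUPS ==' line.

Process each operation:
  add 170.245.29.128/28 -> H1 at depth 28
  - 170.245.29.128/28 clear@28
  add 47.195.0.0/16 -> H0 at depth 16
  - 47.195.0.0/16 clear@16
  add 47.0.0.0/8 -> H1 at depth 8
  - 47.0.0.0/8 clear@8
  add 8.0.0.0/8 -> H0 at depth 8
  add 0.0.0.0/0 -> H1 at depth 0
  ? 8.0.28.72  path d0:H1→d1:-→d2:-→d3:-→d4:-→d5:-→d6:-→d7:-→d8:H0  best=H0
  ? 8.0.0.84  path d0:H1→d1:-→d2:-→d3:-→d4:-→d5:-→d6:-→d7:-→d8:H0  best=H0
  add 170.245.16.0/20 -> H1 at depth 20
  ? 8.0.1.74  path d0:H1→d1:-→d2:-→d3:-→d4:-→d5:-→d6:-→d7:-→d8:H0  best=H0
  - 8.0.0.0/8 clear@8
  ? 170.245.16.0  path d0:H1→d1:-→d2:-→d3:-→d4:-→d5:-→d6:-→d7:-→d8:-→d9:-→d10:-→d11:-→d12:-→d13:-→d14:-→d15:-→d16:-→d17:-→d18:-→d19:-→d20:H1  best=H1
  ? 170.245.17.107  path d0:H1→d1:-→d2:-→d3:-→d4:-→d5:-→d6:-→d7:-→d8:-→d9:-→d10:-→d11:-→d12:-→d13:-→d14:-→d15:-→d16:-→d17:-→d18:-→d19:-→d20:H1  best=H1
  ? 77.72.174.250  path d0:H1→d1:-  best=H1

== LOOKUPS ==
["H0","H0","H0","H1","H1","H1"]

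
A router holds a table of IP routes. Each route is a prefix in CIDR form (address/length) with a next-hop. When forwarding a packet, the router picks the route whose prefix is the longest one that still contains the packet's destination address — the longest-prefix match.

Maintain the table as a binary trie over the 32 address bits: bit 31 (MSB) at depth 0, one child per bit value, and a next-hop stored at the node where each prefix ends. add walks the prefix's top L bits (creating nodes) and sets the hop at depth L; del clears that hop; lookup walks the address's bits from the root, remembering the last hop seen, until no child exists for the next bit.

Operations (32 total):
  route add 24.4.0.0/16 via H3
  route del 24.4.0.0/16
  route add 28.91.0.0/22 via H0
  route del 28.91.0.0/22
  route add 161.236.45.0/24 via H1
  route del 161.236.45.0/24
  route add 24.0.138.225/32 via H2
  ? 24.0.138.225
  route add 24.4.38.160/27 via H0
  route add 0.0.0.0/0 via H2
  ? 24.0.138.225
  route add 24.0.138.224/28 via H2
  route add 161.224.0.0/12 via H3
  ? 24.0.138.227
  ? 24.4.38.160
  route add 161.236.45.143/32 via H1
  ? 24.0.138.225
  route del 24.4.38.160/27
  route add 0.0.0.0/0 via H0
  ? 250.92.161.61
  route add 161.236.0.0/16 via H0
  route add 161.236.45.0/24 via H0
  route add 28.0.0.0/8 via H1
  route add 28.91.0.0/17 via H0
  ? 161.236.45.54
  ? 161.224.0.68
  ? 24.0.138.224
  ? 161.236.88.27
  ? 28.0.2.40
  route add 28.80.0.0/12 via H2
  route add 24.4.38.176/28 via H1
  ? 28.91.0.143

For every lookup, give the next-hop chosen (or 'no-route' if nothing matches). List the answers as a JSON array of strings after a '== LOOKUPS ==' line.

Trace:
  add 24.4.0.0/16 -> H3 at depth 16
  del 24.4.0.0/16 (clear depth 16)
  add 28.91.0.0/22 -> H0 at depth 22
  del 28.91.0.0/22 (clear depth 22)
  add 161.236.45.0/24 -> H1 at depth 24
  del 161.236.45.0/24 (clear depth 24)
  add 24.0.138.225/32 -> H2 at depth 32
  lookup 24.0.138.225: bits 00011000000000001000101011100001 walk d0:-→d1:-→d2:-→d3:-→d4:-→d5:-→d6:-→d7:-→d8:-→d9:-→d10:-→d11:-→d12:-→d13:-→d14:-→d15:-→d16:-→d17:-→d18:-→d19:-→d20:-→d21:-→d22:-→d23:-→d24:-→d25:-→d26:-→d27:-→d28:-→d29:-→d30:-→d31:-→d32:H2 -> H2
  add 24.4.38.160/27 -> H0 at depth 27
  add 0.0.0.0/0 -> H2 at depth 0
  lookup 24.0.138.225: bits 00011000000000001000101011100001 walk d0:H2→d1:-→d2:-→d3:-→d4:-→d5:-→d6:-→d7:-→d8:-→d9:-→d10:-→d11:-→d12:-→d13:-→d14:-→d15:-→d16:-→d17:-→d18:-→d19:-→d20:-→d21:-→d22:-→d23:-→d24:-→d25:-→d26:-→d27:-→d28:-→d29:-→d30:-→d31:-→d32:H2 -> H2
  add 24.0.138.224/28 -> H2 at depth 28
  add 161.224.0.0/12 -> H3 at depth 12
  lookup 24.0.138.227: bits 000110000000000010001010111000 walk d0:H2→d1:-→d2:-→d3:-→d4:-→d5:-→d6:-→d7:-→d8:-→d9:-→d10:-→d11:-→d12:-→d13:-→d14:-→d15:-→d16:-→d17:-→d18:-→d19:-→d20:-→d21:-→d22:-→d23:-→d24:-→d25:-→d26:-→d27:-→d28:H2→d29:-→d30:- -> H2
  lookup 24.4.38.160: bits 000110000000010000100110101 walk d0:H2→d1:-→d2:-→d3:-→d4:-→d5:-→d6:-→d7:-→d8:-→d9:-→d10:-→d11:-→d12:-→d13:-→d14:-→d15:-→d16:-→d17:-→d18:-→d19:-→d20:-→d21:-→d22:-→d23:-→d24:-→d25:-→d26:-→d27:H0 -> H0
  add 161.236.45.143/32 -> H1 at depth 32
  lookup 24.0.138.225: bits 00011000000000001000101011100001 walk d0:H2→d1:-→d2:-→d3:-→d4:-→d5:-→d6:-→d7:-→d8:-→d9:-→d10:-→d11:-→d12:-→d13:-→d14:-→d15:-→d16:-→d17:-→d18:-→d19:-→d20:-→d21:-→d22:-→d23:-→d24:-→d25:-→d26:-→d27:-→d28:H2→d29:-→d30:-→d31:-→d32:H2 -> H2
  del 24.4.38.160/27 (clear depth 27)
  add 0.0.0.0/0 -> H0 at depth 0
  lookup 250.92.161.61: bits 1 walk d0:H0→d1:- -> H0
  add 161.236.0.0/16 -> H0 at depth 16
  add 161.236.45.0/24 -> H0 at depth 24
  add 28.0.0.0/8 -> H1 at depth 8
  add 28.91.0.0/17 -> H0 at depth 17
  lookup 161.236.45.54: bits 101000011110110000101101 walk d0:H0→d1:-→d2:-→d3:-→d4:-→d5:-→d6:-→d7:-→d8:-→d9:-→d10:-→d11:-→d12:H3→d13:-→d14:-→d15:-→d16:H0→d17:-→d18:-→d19:-→d20:-→d21:-→d22:-→d23:-→d24:H0 -> H0
  lookup 161.224.0.68: bits 101000011110 walk d0:H0→d1:-→d2:-→d3:-→d4:-→d5:-→d6:-→d7:-→d8:-→d9:-→d10:-→d11:-→d12:H3 -> H3
  lookup 24.0.138.224: bits 0001100000000000100010101110000 walk d0:H0→d1:-→d2:-→d3:-→d4:-→d5:-→d6:-→d7:-→d8:-→d9:-→d10:-→d11:-→d12:-→d13:-→d14:-→d15:-→d16:-→d17:-→d18:-→d19:-→d20:-→d21:-→d22:-→d23:-→d24:-→d25:-→d26:-→d27:-→d28:H2→d29:-→d30:-→d31:- -> H2
  lookup 161.236.88.27: bits 10100001111011000 walk d0:H0→d1:-→d2:-→d3:-→d4:-→d5:-→d6:-→d7:-→d8:-→d9:-→d10:-→d11:-→d12:H3→d13:-→d14:-→d15:-→d16:H0→d17:- -> H0
  lookup 28.0.2.40: bits 000111000 walk d0:H0→d1:-→d2:-→d3:-→d4:-→d5:-→d6:-→d7:-→d8:H1→d9:- -> H1
  add 28.80.0.0/12 -> H2 at depth 12
  add 24.4.38.176/28 -> H1 at depth 28
  lookup 28.91.0.143: bits 0001110001011011000000 walk d0:H0→d1:-→d2:-→d3:-→d4:-→d5:-→d6:-→d7:-→d8:H1→d9:-→d10:-→d11:-→d12:H2→d13:-→d14:-→d15:-→d16:-→d17:H0→d18:-→d19:-→d20:-→d21:-→d22:- -> H0

== LOOKUPS ==
["H2","H2","H2","H0","H2","H0","H0","H3","H2","H0","H1","H0"]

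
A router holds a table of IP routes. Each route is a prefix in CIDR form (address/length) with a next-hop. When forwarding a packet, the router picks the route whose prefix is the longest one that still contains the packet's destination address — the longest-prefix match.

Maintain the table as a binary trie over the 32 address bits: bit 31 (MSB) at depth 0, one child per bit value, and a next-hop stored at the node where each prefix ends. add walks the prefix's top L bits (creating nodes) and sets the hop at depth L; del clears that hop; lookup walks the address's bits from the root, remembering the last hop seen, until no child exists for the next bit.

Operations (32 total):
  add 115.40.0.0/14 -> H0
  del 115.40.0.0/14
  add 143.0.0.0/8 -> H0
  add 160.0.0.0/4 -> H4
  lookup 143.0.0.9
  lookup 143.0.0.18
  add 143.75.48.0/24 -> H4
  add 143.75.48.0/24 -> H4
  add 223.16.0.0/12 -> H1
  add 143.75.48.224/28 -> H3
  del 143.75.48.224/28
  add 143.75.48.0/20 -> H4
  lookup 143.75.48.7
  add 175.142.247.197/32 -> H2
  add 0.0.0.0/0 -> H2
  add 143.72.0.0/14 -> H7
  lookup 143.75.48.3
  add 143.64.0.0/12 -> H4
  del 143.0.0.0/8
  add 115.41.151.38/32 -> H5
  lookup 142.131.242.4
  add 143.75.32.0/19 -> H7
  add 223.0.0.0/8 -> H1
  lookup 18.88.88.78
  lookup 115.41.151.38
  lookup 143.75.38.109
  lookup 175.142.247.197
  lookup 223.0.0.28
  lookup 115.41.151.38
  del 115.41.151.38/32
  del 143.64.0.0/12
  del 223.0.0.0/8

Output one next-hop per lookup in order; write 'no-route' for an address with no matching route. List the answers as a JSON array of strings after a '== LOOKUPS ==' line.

Apply in order:
  + 115.40.0.0/14 (H0) depth=14
  del 115.40.0.0/14 (clear depth 14)
  + 143.0.0.0/8 (H0) depth=8
  + 160.0.0.0/4 (H4) depth=4
  ? 143.0.0.9  path d0:-→d1:-→d2:-→d3:-→d4:-→d5:-→d6:-→d7:-→d8:H0  best=H0
  ? 143.0.0.18  path d0:-→d1:-→d2:-→d3:-→d4:-→d5:-→d6:-→d7:-→d8:H0  best=H0
  + 143.75.48.0/24 (H4) depth=24
  + 143.75.48.0/24 (H4) depth=24
  + 223.16.0.0/12 (H1) depth=12
  + 143.75.48.224/28 (H3) depth=28
  del 143.75.48.224/28 (clear depth 28)
  + 143.75.48.0/20 (H4) depth=20
  ? 143.75.48.7  path d0:-→d1:-→d2:-→d3:-→d4:-→d5:-→d6:-→d7:-→d8:H0→d9:-→d10:-→d11:-→d12:-→d13:-→d14:-→d15:-→d16:-→d17:-→d18:-→d19:-→d20:H4→d21:-→d22:-→d23:-→d24:H4  best=H4
  + 175.142.247.197/32 (H2) depth=32
  + 0.0.0.0/0 (H2) depth=0
  + 143.72.0.0/14 (H7) depth=14
  ? 143.75.48.3  path d0:H2→d1:-→d2:-→d3:-→d4:-→d5:-→d6:-→d7:-→d8:H0→d9:-→d10:-→d11:-→d12:-→d13:-→d14:H7→d15:-→d16:-→d17:-→d18:-→d19:-→d20:H4→d21:-→d22:-→d23:-→d24:H4  best=H4
  + 143.64.0.0/12 (H4) depth=12
  del 143.0.0.0/8 (clear depth 8)
  + 115.41.151.38/32 (H5) depth=32
  ? 142.131.242.4  path d0:H2→d1:-→d2:-→d3:-→d4:-→d5:-→d6:-→d7:-  best=H2
  + 143.75.32.0/19 (H7) depth=19
  + 223.0.0.0/8 (H1) depth=8
  ? 18.88.88.78  path d0:H2→d1:-  best=H2
  ? 115.41.151.38  path d0:H2→d1:-→d2:-→d3:-→d4:-→d5:-→d6:-→d7:-→d8:-→d9:-→d10:-→d11:-→d12:-→d13:-→d14:-→d15:-→d16:-→d17:-→d18:-→d19:-→d20:-→d21:-→d22:-→d23:-→d24:-→d25:-→d26:-→d27:-→d28:-→d29:-→d30:-→d31:-→d32:H5  best=H5
  ? 143.75.38.109  path d0:H2→d1:-→d2:-→d3:-→d4:-→d5:-→d6:-→d7:-→d8:-→d9:-→d10:-→d11:-→d12:H4→d13:-→d14:H7→d15:-→d16:-→d17:-→d18:-→d19:H7  best=H7
  ? 175.142.247.197  path d0:H2→d1:-→d2:-→d3:-→d4:H4→d5:-→d6:-→d7:-→d8:-→d9:-→d10:-→d11:-→d12:-→d13:-→d14:-→d15:-→d16:-→d17:-→d18:-→d19:-→d20:-→d21:-→d22:-→d23:-→d24:-→d25:-→d26:-→d27:-→d28:-→d29:-→d30:-→d31:-→d32:H2  best=H2
  ? 223.0.0.28  path d0:H2→d1:-→d2:-→d3:-→d4:-→d5:-→d6:-→d7:-→d8:H1→d9:-→d10:-→d11:-  best=H1
  ? 115.41.151.38  path d0:H2→d1:-→d2:-→d3:-→d4:-→d5:-→d6:-→d7:-→d8:-→d9:-→d10:-→d11:-→d12:-→d13:-→d14:-→d15:-→d16:-→d17:-→d18:-→d19:-→d20:-→d21:-→d22:-→d23:-→d24:-→d25:-→d26:-→d27:-→d28:-→d29:-→d30:-→d31:-→d32:H5  best=H5
  del 115.41.151.38/32 (clear depth 32)
  del 143.64.0.0/12 (clear depth 12)
  del 223.0.0.0/8 (clear depth 8)

== LOOKUPS ==
["H0","H0","H4","H4","H2","H2","H5","H7","H2","H1","H5"]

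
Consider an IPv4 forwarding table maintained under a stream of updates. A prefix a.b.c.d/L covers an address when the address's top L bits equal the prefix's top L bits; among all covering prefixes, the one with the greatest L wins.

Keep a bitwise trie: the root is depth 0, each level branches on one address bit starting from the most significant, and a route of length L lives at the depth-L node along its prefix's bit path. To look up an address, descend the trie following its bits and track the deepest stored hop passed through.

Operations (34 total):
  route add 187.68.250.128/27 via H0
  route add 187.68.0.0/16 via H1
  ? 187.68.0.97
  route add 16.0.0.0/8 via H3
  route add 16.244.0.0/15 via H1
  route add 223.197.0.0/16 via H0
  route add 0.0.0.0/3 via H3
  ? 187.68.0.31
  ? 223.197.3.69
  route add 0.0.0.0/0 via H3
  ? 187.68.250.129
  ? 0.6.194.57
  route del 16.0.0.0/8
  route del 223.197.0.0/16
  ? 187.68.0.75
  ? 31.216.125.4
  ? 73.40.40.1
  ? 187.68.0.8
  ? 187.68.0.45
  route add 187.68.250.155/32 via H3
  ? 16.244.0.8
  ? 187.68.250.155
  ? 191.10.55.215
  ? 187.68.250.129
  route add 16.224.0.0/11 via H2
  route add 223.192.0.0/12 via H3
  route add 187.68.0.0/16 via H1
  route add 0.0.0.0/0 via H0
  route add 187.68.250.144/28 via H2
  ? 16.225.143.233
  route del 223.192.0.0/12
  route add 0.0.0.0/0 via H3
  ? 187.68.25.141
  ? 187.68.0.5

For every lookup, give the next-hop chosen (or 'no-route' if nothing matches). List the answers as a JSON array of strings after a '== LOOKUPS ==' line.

Trace:
  + 187.68.250.128/27 (H0) depth=27
  + 187.68.0.0/16 (H1) depth=16
  Q 187.68.0.97: descend 1011101101000100 ; hops seen [H1] ; pick H1
  + 16.0.0.0/8 (H3) depth=8
  + 16.244.0.0/15 (H1) depth=15
  + 223.197.0.0/16 (H0) depth=16
  + 0.0.0.0/3 (H3) depth=3
  Q 187.68.0.31: descend 1011101101000100 ; hops seen [H1] ; pick H1
  Q 223.197.3.69: descend 1101111111000101 ; hops seen [H0] ; pick H0
  + 0.0.0.0/0 (H3) depth=0
  Q 187.68.250.129: descend 101110110100010011111010100 ; hops seen [H3,H1,H0] ; pick H0
  Q 0.6.194.57: descend 000 ; hops seen [H3,H3] ; pick H3
  del 16.0.0.0/8 (clear depth 8)
  del 223.197.0.0/16 (clear depth 16)
  Q 187.68.0.75: descend 1011101101000100 ; hops seen [H3,H1] ; pick H1
  Q 31.216.125.4: descend 0001 ; hops seen [H3,H3] ; pick H3
  Q 73.40.40.1: descend 0 ; hops seen [H3] ; pick H3
  Q 187.68.0.8: descend 1011101101000100 ; hops seen [H3,H1] ; pick H1
  Q 187.68.0.45: descend 1011101101000100 ; hops seen [H3,H1] ; pick H1
  + 187.68.250.155/32 (H3) depth=32
  Q 16.244.0.8: descend 000100001111010 ; hops seen [H3,H3,H1] ; pick H1
  Q 187.68.250.155: descend 10111011010001001111101010011011 ; hops seen [H3,H1,H0,H3] ; pick H3
  Q 191.10.55.215: descend 10111 ; hops seen [H3] ; pick H3
  Q 187.68.250.129: descend 101110110100010011111010100 ; hops seen [H3,H1,H0] ; pick H0
  + 16.224.0.0/11 (H2) depth=11
  + 223.192.0.0/12 (H3) depth=12
  + 187.68.0.0/16 (H1) depth=16
  + 0.0.0.0/0 (H0) depth=0
  + 187.68.250.144/28 (H2) depth=28
  Q 16.225.143.233: descend 00010000111 ; hops seen [H0,H3,H2] ; pick H2
  del 223.192.0.0/12 (clear depth 12)
  + 0.0.0.0/0 (H3) depth=0
  Q 187.68.25.141: descend 1011101101000100 ; hops seen [H3,H1] ; pick H1
  Q 187.68.0.5: descend 1011101101000100 ; hops seen [H3,H1] ; pick H1

== LOOKUPS ==
["H1","H1","H0","H0","H3","H1","H3","H3","H1","H1","H1","H3","H3","H0","H2","H1","H1"]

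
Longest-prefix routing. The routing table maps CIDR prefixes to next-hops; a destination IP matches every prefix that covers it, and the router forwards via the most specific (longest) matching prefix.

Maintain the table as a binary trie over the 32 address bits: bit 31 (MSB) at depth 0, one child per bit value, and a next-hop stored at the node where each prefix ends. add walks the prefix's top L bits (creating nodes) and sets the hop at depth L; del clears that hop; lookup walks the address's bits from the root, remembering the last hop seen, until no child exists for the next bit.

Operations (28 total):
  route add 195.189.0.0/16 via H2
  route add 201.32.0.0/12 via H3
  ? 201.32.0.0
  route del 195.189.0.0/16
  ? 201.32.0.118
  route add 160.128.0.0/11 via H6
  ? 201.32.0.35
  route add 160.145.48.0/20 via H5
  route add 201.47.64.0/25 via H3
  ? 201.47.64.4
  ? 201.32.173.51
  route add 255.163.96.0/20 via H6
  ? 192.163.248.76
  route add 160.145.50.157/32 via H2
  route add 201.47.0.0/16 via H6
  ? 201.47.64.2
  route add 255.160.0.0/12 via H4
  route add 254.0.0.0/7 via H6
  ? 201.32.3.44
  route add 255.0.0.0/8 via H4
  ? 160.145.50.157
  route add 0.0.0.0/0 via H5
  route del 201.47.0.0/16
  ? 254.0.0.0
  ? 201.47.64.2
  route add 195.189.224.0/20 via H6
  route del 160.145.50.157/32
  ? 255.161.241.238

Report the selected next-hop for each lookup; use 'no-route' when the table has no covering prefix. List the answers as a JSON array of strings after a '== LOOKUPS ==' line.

Process each operation:
  + 195.189.0.0/16 (H2) depth=16
  + 201.32.0.0/12 (H3) depth=12
  lookup 201.32.0.0: bits 110010010010 walk d0:-→d1:-→d2:-→d3:-→d4:-→d5:-→d6:-→d7:-→d8:-→d9:-→d10:-→d11:-→d12:H3 -> H3
  del 195.189.0.0/16 (clear depth 16)
  lookup 201.32.0.118: bits 110010010010 walk d0:-→d1:-→d2:-→d3:-→d4:-→d5:-→d6:-→d7:-→d8:-→d9:-→d10:-→d11:-→d12:H3 -> H3
  + 160.128.0.0/11 (H6) depth=11
  lookup 201.32.0.35: bits 110010010010 walk d0:-→d1:-→d2:-→d3:-→d4:-→d5:-→d6:-→d7:-→d8:-→d9:-→d10:-→d11:-→d12:H3 -> H3
  + 160.145.48.0/20 (H5) depth=20
  + 201.47.64.0/25 (H3) depth=25
  lookup 201.47.64.4: bits 1100100100101111010000000 walk d0:-→d1:-→d2:-→d3:-→d4:-→d5:-→d6:-→d7:-→d8:-→d9:-→d10:-→d11:-→d12:H3→d13:-→d14:-→d15:-→d16:-→d17:-→d18:-→d19:-→d20:-→d21:-→d22:-→d23:-→d24:-→d25:H3 -> H3
  lookup 201.32.173.51: bits 110010010010 walk d0:-→d1:-→d2:-→d3:-→d4:-→d5:-→d6:-→d7:-→d8:-→d9:-→d10:-→d11:-→d12:H3 -> H3
  + 255.163.96.0/20 (H6) depth=20
  lookup 192.163.248.76: bits 110000 walk d0:-→d1:-→d2:-→d3:-→d4:-→d5:-→d6:- -> no-route
  + 160.145.50.157/32 (H2) depth=32
  + 201.47.0.0/16 (H6) depth=16
  lookup 201.47.64.2: bits 1100100100101111010000000 walk d0:-→d1:-→d2:-→d3:-→d4:-→d5:-→d6:-→d7:-→d8:-→d9:-→d10:-→d11:-→d12:H3→d13:-→d14:-→d15:-→d16:H6→d17:-→d18:-→d19:-→d20:-→d21:-→d22:-→d23:-→d24:-→d25:H3 -> H3
  + 255.160.0.0/12 (H4) depth=12
  + 254.0.0.0/7 (H6) depth=7
  lookup 201.32.3.44: bits 110010010010 walk d0:-→d1:-→d2:-→d3:-→d4:-→d5:-→d6:-→d7:-→d8:-→d9:-→d10:-→d11:-→d12:H3 -> H3
  + 255.0.0.0/8 (H4) depth=8
  lookup 160.145.50.157: bits 10100000100100010011001010011101 walk d0:-→d1:-→d2:-→d3:-→d4:-→d5:-→d6:-→d7:-→d8:-→d9:-→d10:-→d11:H6→d12:-→d13:-→d14:-→d15:-→d16:-→d17:-→d18:-→d19:-→d20:H5→d21:-→d22:-→d23:-→d24:-→d25:-→d26:-→d27:-→d28:-→d29:-→d30:-→d31:-→d32:H2 -> H2
  + 0.0.0.0/0 (H5) depth=0
  del 201.47.0.0/16 (clear depth 16)
  lookup 254.0.0.0: bits 1111111 walk d0:H5→d1:-→d2:-→d3:-→d4:-→d5:-→d6:-→d7:H6 -> H6
  lookup 201.47.64.2: bits 1100100100101111010000000 walk d0:H5→d1:-→d2:-→d3:-→d4:-→d5:-→d6:-→d7:-→d8:-→d9:-→d10:-→d11:-→d12:H3→d13:-→d14:-→d15:-→d16:-→d17:-→d18:-→d19:-→d20:-→d21:-→d22:-→d23:-→d24:-→d25:H3 -> H3
  + 195.189.224.0/20 (H6) depth=20
  del 160.145.50.157/32 (clear depth 32)
  lookup 255.161.241.238: bits 11111111101000 walk d0:H5→d1:-→d2:-→d3:-→d4:-→d5:-→d6:-→d7:H6→d8:H4→d9:-→d10:-→d11:-→d12:H4→d13:-→d14:- -> H4

== LOOKUPS ==
["H3","H3","H3","H3","H3","no-route","H3","H3","H2","H6","H3","H4"]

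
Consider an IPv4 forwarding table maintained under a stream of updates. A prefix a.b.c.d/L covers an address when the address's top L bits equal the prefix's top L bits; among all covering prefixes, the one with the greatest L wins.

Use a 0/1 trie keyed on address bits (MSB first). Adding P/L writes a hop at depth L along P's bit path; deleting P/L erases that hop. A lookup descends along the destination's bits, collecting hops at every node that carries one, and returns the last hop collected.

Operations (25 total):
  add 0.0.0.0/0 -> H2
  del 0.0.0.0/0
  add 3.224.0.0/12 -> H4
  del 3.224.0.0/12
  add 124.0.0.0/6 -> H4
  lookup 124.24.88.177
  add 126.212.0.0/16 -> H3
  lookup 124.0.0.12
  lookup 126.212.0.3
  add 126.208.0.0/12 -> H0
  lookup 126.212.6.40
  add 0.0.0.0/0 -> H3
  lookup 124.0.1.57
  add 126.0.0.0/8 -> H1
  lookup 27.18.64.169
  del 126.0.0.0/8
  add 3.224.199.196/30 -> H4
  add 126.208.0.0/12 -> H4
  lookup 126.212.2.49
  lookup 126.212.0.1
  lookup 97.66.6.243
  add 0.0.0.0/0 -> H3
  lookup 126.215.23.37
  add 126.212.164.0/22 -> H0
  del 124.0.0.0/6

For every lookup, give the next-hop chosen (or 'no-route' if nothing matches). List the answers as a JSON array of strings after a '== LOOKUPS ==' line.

Apply in order:
  + 0.0.0.0/0 (H2) depth=0
  del 0.0.0.0/0 (clear depth 0)
  + 3.224.0.0/12 (H4) depth=12
  del 3.224.0.0/12 (clear depth 12)
  + 124.0.0.0/6 (H4) depth=6
  ? 124.24.88.177  path d0:-→d1:-→d2:-→d3:-→d4:-→d5:-→d6:H4  best=H4
  + 126.212.0.0/16 (H3) depth=16
  ? 124.0.0.12  path d0:-→d1:-→d2:-→d3:-→d4:-→d5:-→d6:H4  best=H4
  ? 126.212.0.3  path d0:-→d1:-→d2:-→d3:-→d4:-→d5:-→d6:H4→d7:-→d8:-→d9:-→d10:-→d11:-→d12:-→d13:-→d14:-→d15:-→d16:H3  best=H3
  + 126.208.0.0/12 (H0) depth=12
  ? 126.212.6.40  path d0:-→d1:-→d2:-→d3:-→d4:-→d5:-→d6:H4→d7:-→d8:-→d9:-→d10:-→d11:-→d12:H0→d13:-→d14:-→d15:-→d16:H3  best=H3
  + 0.0.0.0/0 (H3) depth=0
  ? 124.0.1.57  path d0:H3→d1:-→d2:-→d3:-→d4:-→d5:-→d6:H4  best=H4
  + 126.0.0.0/8 (H1) depth=8
  ? 27.18.64.169  path d0:H3→d1:-→d2:-→d3:-  best=H3
  del 126.0.0.0/8 (clear depth 8)
  + 3.224.199.196/30 (H4) depth=30
  + 126.208.0.0/12 (H4) depth=12
  ? 126.212.2.49  path d0:H3→d1:-→d2:-→d3:-→d4:-→d5:-→d6:H4→d7:-→d8:-→d9:-→d10:-→d11:-→d12:H4→d13:-→d14:-→d15:-→d16:H3  best=H3
  ? 126.212.0.1  path d0:H3→d1:-→d2:-→d3:-→d4:-→d5:-→d6:H4→d7:-→d8:-→d9:-→d10:-→d11:-→d12:H4→d13:-→d14:-→d15:-→d16:H3  best=H3
  ? 97.66.6.243  path d0:H3→d1:-→d2:-→d3:-  best=H3
  + 0.0.0.0/0 (H3) depth=0
  ? 126.215.23.37  path d0:H3→d1:-→d2:-→d3:-→d4:-→d5:-→d6:H4→d7:-→d8:-→d9:-→d10:-→d11:-→d12:H4→d13:-→d14:-  best=H4
  + 126.212.164.0/22 (H0) depth=22
  del 124.0.0.0/6 (clear depth 6)

== LOOKUPS ==
["H4","H4","H3","H3","H4","H3","H3","H3","H3","H4"]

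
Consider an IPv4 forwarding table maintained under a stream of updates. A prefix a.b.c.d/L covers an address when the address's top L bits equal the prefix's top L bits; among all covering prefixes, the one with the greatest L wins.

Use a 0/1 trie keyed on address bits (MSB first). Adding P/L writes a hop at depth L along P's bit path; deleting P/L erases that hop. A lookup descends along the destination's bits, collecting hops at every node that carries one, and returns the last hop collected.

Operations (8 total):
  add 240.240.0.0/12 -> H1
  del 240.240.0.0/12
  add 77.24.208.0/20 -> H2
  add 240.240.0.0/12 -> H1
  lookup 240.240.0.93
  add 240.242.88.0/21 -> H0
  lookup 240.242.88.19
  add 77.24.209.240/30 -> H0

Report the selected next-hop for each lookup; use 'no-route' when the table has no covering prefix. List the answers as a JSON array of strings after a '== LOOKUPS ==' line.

Apply in order:
  + 240.240.0.0/12 (H1) depth=12
  - 240.240.0.0/12 clear@12
  + 77.24.208.0/20 (H2) depth=20
  + 240.240.0.0/12 (H1) depth=12
  ? 240.240.0.93  path d0:-→d1:-→d2:-→d3:-→d4:-→d5:-→d6:-→d7:-→d8:-→d9:-→d10:-→d11:-→d12:H1  best=H1
  + 240.242.88.0/21 (H0) depth=21
  ? 240.242.88.19  path d0:-→d1:-→d2:-→d3:-→d4:-→d5:-→d6:-→d7:-→d8:-→d9:-→d10:-→d11:-→d12:H1→d13:-→d14:-→d15:-→d16:-→d17:-→d18:-→d19:-→d20:-→d21:H0  best=H0
  + 77.24.209.240/30 (H0) depth=30

== LOOKUPS ==
["H1","H0"]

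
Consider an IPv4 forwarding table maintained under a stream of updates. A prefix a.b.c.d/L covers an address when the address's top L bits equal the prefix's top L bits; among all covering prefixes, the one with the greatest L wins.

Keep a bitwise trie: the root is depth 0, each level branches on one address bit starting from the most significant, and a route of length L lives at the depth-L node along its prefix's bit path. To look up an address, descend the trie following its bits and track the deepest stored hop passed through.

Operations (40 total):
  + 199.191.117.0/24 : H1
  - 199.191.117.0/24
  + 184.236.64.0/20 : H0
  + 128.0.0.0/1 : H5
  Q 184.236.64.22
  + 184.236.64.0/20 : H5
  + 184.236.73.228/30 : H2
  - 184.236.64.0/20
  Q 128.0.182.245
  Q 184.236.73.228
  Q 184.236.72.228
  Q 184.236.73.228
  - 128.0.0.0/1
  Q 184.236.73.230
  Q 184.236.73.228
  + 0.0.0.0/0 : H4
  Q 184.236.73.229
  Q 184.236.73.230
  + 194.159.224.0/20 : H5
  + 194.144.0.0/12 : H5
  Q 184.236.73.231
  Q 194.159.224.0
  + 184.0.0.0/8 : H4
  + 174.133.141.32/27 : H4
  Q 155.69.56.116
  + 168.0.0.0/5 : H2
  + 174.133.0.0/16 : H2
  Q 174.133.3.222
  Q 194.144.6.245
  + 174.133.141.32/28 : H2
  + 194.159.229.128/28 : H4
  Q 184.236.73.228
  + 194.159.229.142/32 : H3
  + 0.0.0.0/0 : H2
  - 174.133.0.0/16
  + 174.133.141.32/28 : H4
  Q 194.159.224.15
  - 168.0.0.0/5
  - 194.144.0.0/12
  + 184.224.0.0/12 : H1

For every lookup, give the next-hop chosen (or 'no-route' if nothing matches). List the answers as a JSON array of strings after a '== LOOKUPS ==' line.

Apply in order:
  add 199.191.117.0/24 -> H1 at depth 24
  del 199.191.117.0/24 (clear depth 24)
  add 184.236.64.0/20 -> H0 at depth 20
  add 128.0.0.0/1 -> H5 at depth 1
  ? 184.236.64.22  path d0:-→d1:H5→d2:-→d3:-→d4:-→d5:-→d6:-→d7:-→d8:-→d9:-→d10:-→d11:-→d12:-→d13:-→d14:-→d15:-→d16:-→d17:-→d18:-→d19:-→d20:H0  best=H0
  add 184.236.64.0/20 -> H5 at depth 20
  add 184.236.73.228/30 -> H2 at depth 30
  del 184.236.64.0/20 (clear depth 20)
  ? 128.0.182.245  path d0:-→d1:H5→d2:-  best=H5
  ? 184.236.73.228  path d0:-→d1:H5→d2:-→d3:-→d4:-→d5:-→d6:-→d7:-→d8:-→d9:-→d10:-→d11:-→d12:-→d13:-→d14:-→d15:-→d16:-→d17:-→d18:-→d19:-→d20:-→d21:-→d22:-→d23:-→d24:-→d25:-→d26:-→d27:-→d28:-→d29:-→d30:H2  best=H2
  ? 184.236.72.228  path d0:-→d1:H5→d2:-→d3:-→d4:-→d5:-→d6:-→d7:-→d8:-→d9:-→d10:-→d11:-→d12:-→d13:-→d14:-→d15:-→d16:-→d17:-→d18:-→d19:-→d20:-→d21:-→d22:-→d23:-  best=H5
  ? 184.236.73.228  path d0:-→d1:H5→d2:-→d3:-→d4:-→d5:-→d6:-→d7:-→d8:-→d9:-→d10:-→d11:-→d12:-→d13:-→d14:-→d15:-→d16:-→d17:-→d18:-→d19:-→d20:-→d21:-→d22:-→d23:-→d24:-→d25:-→d26:-→d27:-→d28:-→d29:-→d30:H2  best=H2
  del 128.0.0.0/1 (clear depth 1)
  ? 184.236.73.230  path d0:-→d1:-→d2:-→d3:-→d4:-→d5:-→d6:-→d7:-→d8:-→d9:-→d10:-→d11:-→d12:-→d13:-→d14:-→d15:-→d16:-→d17:-→d18:-→d19:-→d20:-→d21:-→d22:-→d23:-→d24:-→d25:-→d26:-→d27:-→d28:-→d29:-→d30:H2  best=H2
  ? 184.236.73.228  path d0:-→d1:-→d2:-→d3:-→d4:-→d5:-→d6:-→d7:-→d8:-→d9:-→d10:-→d11:-→d12:-→d13:-→d14:-→d15:-→d16:-→d17:-→d18:-→d19:-→d20:-→d21:-→d22:-→d23:-→d24:-→d25:-→d26:-→d27:-→d28:-→d29:-→d30:H2  best=H2
  add 0.0.0.0/0 -> H4 at depth 0
  ? 184.236.73.229  path d0:H4→d1:-→d2:-→d3:-→d4:-→d5:-→d6:-→d7:-→d8:-→d9:-→d10:-→d11:-→d12:-→d13:-→d14:-→d15:-→d16:-→d17:-→d18:-→d19:-→d20:-→d21:-→d22:-→d23:-→d24:-→d25:-→d26:-→d27:-→d28:-→d29:-→d30:H2  best=H2
  ? 184.236.73.230  path d0:H4→d1:-→d2:-→d3:-→d4:-→d5:-→d6:-→d7:-→d8:-→d9:-→d10:-→d11:-→d12:-→d13:-→d14:-→d15:-→d16:-→d17:-→d18:-→d19:-→d20:-→d21:-→d22:-→d23:-→d24:-→d25:-→d26:-→d27:-→d28:-→d29:-→d30:H2  best=H2
  add 194.159.224.0/20 -> H5 at depth 20
  add 194.144.0.0/12 -> H5 at depth 12
  ? 184.236.73.231  path d0:H4→d1:-→d2:-→d3:-→d4:-→d5:-→d6:-→d7:-→d8:-→d9:-→d10:-→d11:-→d12:-→d13:-→d14:-→d15:-→d16:-→d17:-→d18:-→d19:-→d20:-→d21:-→d22:-→d23:-→d24:-→d25:-→d26:-→d27:-→d28:-→d29:-→d30:H2  best=H2
  ? 194.159.224.0  path d0:H4→d1:-→d2:-→d3:-→d4:-→d5:-→d6:-→d7:-→d8:-→d9:-→d10:-→d11:-→d12:H5→d13:-→d14:-→d15:-→d16:-→d17:-→d18:-→d19:-→d20:H5  best=H5
  add 184.0.0.0/8 -> H4 at depth 8
  add 174.133.141.32/27 -> H4 at depth 27
  ? 155.69.56.116  path d0:H4→d1:-→d2:-  best=H4
  add 168.0.0.0/5 -> H2 at depth 5
  add 174.133.0.0/16 -> H2 at depth 16
  ? 174.133.3.222  path d0:H4→d1:-→d2:-→d3:-→d4:-→d5:H2→d6:-→d7:-→d8:-→d9:-→d10:-→d11:-→d12:-→d13:-→d14:-→d15:-→d16:H2  best=H2
  ? 194.144.6.245  path d0:H4→d1:-→d2:-→d3:-→d4:-→d5:-→d6:-→d7:-→d8:-→d9:-→d10:-→d11:-→d12:H5  best=H5
  add 174.133.141.32/28 -> H2 at depth 28
  add 194.159.229.128/28 -> H4 at depth 28
  ? 184.236.73.228  path d0:H4→d1:-→d2:-→d3:-→d4:-→d5:-→d6:-→d7:-→d8:H4→d9:-→d10:-→d11:-→d12:-→d13:-→d14:-→d15:-→d16:-→d17:-→d18:-→d19:-→d20:-→d21:-→d22:-→d23:-→d24:-→d25:-→d26:-→d27:-→d28:-→d29:-→d30:H2  best=H2
  add 194.159.229.142/32 -> H3 at depth 32
  add 0.0.0.0/0 -> H2 at depth 0
  del 174.133.0.0/16 (clear depth 16)
  add 174.133.141.32/28 -> H4 at depth 28
  ? 194.159.224.15  path d0:H2→d1:-→d2:-→d3:-→d4:-→d5:-→d6:-→d7:-→d8:-→d9:-→d10:-→d11:-→d12:H5→d13:-→d14:-→d15:-→d16:-→d17:-→d18:-→d19:-→d20:H5→d21:-  best=H5
  del 168.0.0.0/5 (clear depth 5)
  del 194.144.0.0/12 (clear depth 12)
  add 184.224.0.0/12 -> H1 at depth 12

== LOOKUPS ==
["H0","H5","H2","H5","H2","H2","H2","H2","H2","H2","H5","H4","H2","H5","H2","H5"]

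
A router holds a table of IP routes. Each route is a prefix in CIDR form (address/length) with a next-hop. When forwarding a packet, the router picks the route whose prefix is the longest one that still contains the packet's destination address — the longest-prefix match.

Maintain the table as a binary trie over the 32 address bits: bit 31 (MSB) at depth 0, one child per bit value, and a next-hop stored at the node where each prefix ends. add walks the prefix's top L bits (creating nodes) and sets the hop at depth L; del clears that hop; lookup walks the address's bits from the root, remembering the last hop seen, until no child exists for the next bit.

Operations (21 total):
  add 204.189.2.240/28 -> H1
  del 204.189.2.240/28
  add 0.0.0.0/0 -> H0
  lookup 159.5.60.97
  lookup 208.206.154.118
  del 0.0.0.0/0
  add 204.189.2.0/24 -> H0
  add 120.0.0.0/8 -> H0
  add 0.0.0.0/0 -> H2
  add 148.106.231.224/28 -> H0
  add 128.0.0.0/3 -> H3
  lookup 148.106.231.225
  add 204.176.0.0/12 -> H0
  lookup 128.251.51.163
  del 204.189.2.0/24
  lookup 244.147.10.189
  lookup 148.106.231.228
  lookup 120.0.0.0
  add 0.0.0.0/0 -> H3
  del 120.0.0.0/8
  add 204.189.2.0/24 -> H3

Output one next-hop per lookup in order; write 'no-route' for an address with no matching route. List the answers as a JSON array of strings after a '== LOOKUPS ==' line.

Apply in order:
  + 204.189.2.240/28 (H1) depth=28
  del 204.189.2.240/28 (clear depth 28)
  + 0.0.0.0/0 (H0) depth=0
  ? 159.5.60.97  path d0:H0→d1:-  best=H0
  ? 208.206.154.118  path d0:H0→d1:-→d2:-→d3:-  best=H0
  del 0.0.0.0/0 (clear depth 0)
  + 204.189.2.0/24 (H0) depth=24
  + 120.0.0.0/8 (H0) depth=8
  + 0.0.0.0/0 (H2) depth=0
  + 148.106.231.224/28 (H0) depth=28
  + 128.0.0.0/3 (H3) depth=3
  ? 148.106.231.225  path d0:H2→d1:-→d2:-→d3:H3→d4:-→d5:-→d6:-→d7:-→d8:-→d9:-→d10:-→d11:-→d12:-→d13:-→d14:-→d15:-→d16:-→d17:-→d18:-→d19:-→d20:-→d21:-→d22:-→d23:-→d24:-→d25:-→d26:-→d27:-→d28:H0  best=H0
  + 204.176.0.0/12 (H0) depth=12
  ? 128.251.51.163  path d0:H2→d1:-→d2:-→d3:H3  best=H3
  del 204.189.2.0/24 (clear depth 24)
  ? 244.147.10.189  path d0:H2→d1:-→d2:-  best=H2
  ? 148.106.231.228  path d0:H2→d1:-→d2:-→d3:H3→d4:-→d5:-→d6:-→d7:-→d8:-→d9:-→d10:-→d11:-→d12:-→d13:-→d14:-→d15:-→d16:-→d17:-→d18:-→d19:-→d20:-→d21:-→d22:-→d23:-→d24:-→d25:-→d26:-→d27:-→d28:H0  best=H0
  ? 120.0.0.0  path d0:H2→d1:-→d2:-→d3:-→d4:-→d5:-→d6:-→d7:-→d8:H0  best=H0
  + 0.0.0.0/0 (H3) depth=0
  del 120.0.0.0/8 (clear depth 8)
  + 204.189.2.0/24 (H3) depth=24

== LOOKUPS ==
["H0","H0","H0","H3","H2","H0","H0"]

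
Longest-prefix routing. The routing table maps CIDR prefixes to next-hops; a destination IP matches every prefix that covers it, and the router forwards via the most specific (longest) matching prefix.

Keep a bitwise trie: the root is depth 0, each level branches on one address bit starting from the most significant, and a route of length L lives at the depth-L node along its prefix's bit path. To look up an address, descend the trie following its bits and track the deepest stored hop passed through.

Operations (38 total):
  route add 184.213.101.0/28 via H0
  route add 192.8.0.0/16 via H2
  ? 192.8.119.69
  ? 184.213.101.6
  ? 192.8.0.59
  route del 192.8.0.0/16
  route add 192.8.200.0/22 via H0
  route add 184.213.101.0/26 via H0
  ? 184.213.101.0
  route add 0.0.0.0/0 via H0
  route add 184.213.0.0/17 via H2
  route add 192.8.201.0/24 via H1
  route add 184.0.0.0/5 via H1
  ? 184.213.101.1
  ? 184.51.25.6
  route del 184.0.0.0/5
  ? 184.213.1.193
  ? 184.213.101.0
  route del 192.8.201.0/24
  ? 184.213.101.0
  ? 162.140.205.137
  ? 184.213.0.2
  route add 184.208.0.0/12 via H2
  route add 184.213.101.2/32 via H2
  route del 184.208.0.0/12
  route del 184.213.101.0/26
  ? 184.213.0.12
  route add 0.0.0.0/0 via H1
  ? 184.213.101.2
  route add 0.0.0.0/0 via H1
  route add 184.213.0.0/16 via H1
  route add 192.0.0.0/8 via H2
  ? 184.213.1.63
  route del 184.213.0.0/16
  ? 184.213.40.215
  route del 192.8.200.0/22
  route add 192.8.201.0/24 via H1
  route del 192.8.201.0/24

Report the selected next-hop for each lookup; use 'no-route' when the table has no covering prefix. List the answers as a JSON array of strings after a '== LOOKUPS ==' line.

Process each operation:
  + 184.213.101.0/28 (H0) depth=28
  + 192.8.0.0/16 (H2) depth=16
  lookup 192.8.119.69: bits 1100000000001000 walk d0:-→d1:-→d2:-→d3:-→d4:-→d5:-→d6:-→d7:-→d8:-→d9:-→d10:-→d11:-→d12:-→d13:-→d14:-→d15:-→d16:H2 -> H2
  lookup 184.213.101.6: bits 1011100011010101011001010000 walk d0:-→d1:-→d2:-→d3:-→d4:-→d5:-→d6:-→d7:-→d8:-→d9:-→d10:-→d11:-→d12:-→d13:-→d14:-→d15:-→d16:-→d17:-→d18:-→d19:-→d20:-→d21:-→d22:-→d23:-→d24:-→d25:-→d26:-→d27:-→d28:H0 -> H0
  lookup 192.8.0.59: bits 1100000000001000 walk d0:-→d1:-→d2:-→d3:-→d4:-→d5:-→d6:-→d7:-→d8:-→d9:-→d10:-→d11:-→d12:-→d13:-→d14:-→d15:-→d16:H2 -> H2
  del 192.8.0.0/16 (clear depth 16)
  + 192.8.200.0/22 (H0) depth=22
  + 184.213.101.0/26 (H0) depth=26
  lookup 184.213.101.0: bits 1011100011010101011001010000 walk d0:-→d1:-→d2:-→d3:-→d4:-→d5:-→d6:-→d7:-→d8:-→d9:-→d10:-→d11:-→d12:-→d13:-→d14:-→d15:-→d16:-→d17:-→d18:-→d19:-→d20:-→d21:-→d22:-→d23:-→d24:-→d25:-→d26:H0→d27:-→d28:H0 -> H0
  + 0.0.0.0/0 (H0) depth=0
  + 184.213.0.0/17 (H2) depth=17
  + 192.8.201.0/24 (H1) depth=24
  + 184.0.0.0/5 (H1) depth=5
  lookup 184.213.101.1: bits 1011100011010101011001010000 walk d0:H0→d1:-→d2:-→d3:-→d4:-→d5:H1→d6:-→d7:-→d8:-→d9:-→d10:-→d11:-→d12:-→d13:-→d14:-→d15:-→d16:-→d17:H2→d18:-→d19:-→d20:-→d21:-→d22:-→d23:-→d24:-→d25:-→d26:H0→d27:-→d28:H0 -> H0
  lookup 184.51.25.6: bits 10111000 walk d0:H0→d1:-→d2:-→d3:-→d4:-→d5:H1→d6:-→d7:-→d8:- -> H1
  del 184.0.0.0/5 (clear depth 5)
  lookup 184.213.1.193: bits 10111000110101010 walk d0:H0→d1:-→d2:-→d3:-→d4:-→d5:-→d6:-→d7:-→d8:-→d9:-→d10:-→d11:-→d12:-→d13:-→d14:-→d15:-→d16:-→d17:H2 -> H2
  lookup 184.213.101.0: bits 1011100011010101011001010000 walk d0:H0→d1:-→d2:-→d3:-→d4:-→d5:-→d6:-→d7:-→d8:-→d9:-→d10:-→d11:-→d12:-→d13:-→d14:-→d15:-→d16:-→d17:H2→d18:-→d19:-→d20:-→d21:-→d22:-→d23:-→d24:-→d25:-→d26:H0→d27:-→d28:H0 -> H0
  del 192.8.201.0/24 (clear depth 24)
  lookup 184.213.101.0: bits 1011100011010101011001010000 walk d0:H0→d1:-→d2:-→d3:-→d4:-→d5:-→d6:-→d7:-→d8:-→d9:-→d10:-→d11:-→d12:-→d13:-→d14:-→d15:-→d16:-→d17:H2→d18:-→d19:-→d20:-→d21:-→d22:-→d23:-→d24:-→d25:-→d26:H0→d27:-→d28:H0 -> H0
  lookup 162.140.205.137: bits 101 walk d0:H0→d1:-→d2:-→d3:- -> H0
  lookup 184.213.0.2: bits 10111000110101010 walk d0:H0→d1:-→d2:-→d3:-→d4:-→d5:-→d6:-→d7:-→d8:-→d9:-→d10:-→d11:-→d12:-→d13:-→d14:-→d15:-→d16:-→d17:H2 -> H2
  + 184.208.0.0/12 (H2) depth=12
  + 184.213.101.2/32 (H2) depth=32
  del 184.208.0.0/12 (clear depth 12)
  del 184.213.101.0/26 (clear depth 26)
  lookup 184.213.0.12: bits 10111000110101010 walk d0:H0→d1:-→d2:-→d3:-→d4:-→d5:-→d6:-→d7:-→d8:-→d9:-→d10:-→d11:-→d12:-→d13:-→d14:-→d15:-→d16:-→d17:H2 -> H2
  + 0.0.0.0/0 (H1) depth=0
  lookup 184.213.101.2: bits 10111000110101010110010100000010 walk d0:H1→d1:-→d2:-→d3:-→d4:-→d5:-→d6:-→d7:-→d8:-→d9:-→d10:-→d11:-→d12:-→d13:-→d14:-→d15:-→d16:-→d17:H2→d18:-→d19:-→d20:-→d21:-→d22:-→d23:-→d24:-→d25:-→d26:-→d27:-→d28:H0→d29:-→d30:-→d31:-→d32:H2 -> H2
  + 0.0.0.0/0 (H1) depth=0
  + 184.213.0.0/16 (H1) depth=16
  + 192.0.0.0/8 (H2) depth=8
  lookup 184.213.1.63: bits 10111000110101010 walk d0:H1→d1:-→d2:-→d3:-→d4:-→d5:-→d6:-→d7:-→d8:-→d9:-→d10:-→d11:-→d12:-→d13:-→d14:-→d15:-→d16:H1→d17:H2 -> H2
  del 184.213.0.0/16 (clear depth 16)
  lookup 184.213.40.215: bits 10111000110101010 walk d0:H1→d1:-→d2:-→d3:-→d4:-→d5:-→d6:-→d7:-→d8:-→d9:-→d10:-→d11:-→d12:-→d13:-→d14:-→d15:-→d16:-→d17:H2 -> H2
  del 192.8.200.0/22 (clear depth 22)
  + 192.8.201.0/24 (H1) depth=24
  del 192.8.201.0/24 (clear depth 24)

== LOOKUPS ==
["H2","H0","H2","H0","H0","H1","H2","H0","H0","H0","H2","H2","H2","H2","H2"]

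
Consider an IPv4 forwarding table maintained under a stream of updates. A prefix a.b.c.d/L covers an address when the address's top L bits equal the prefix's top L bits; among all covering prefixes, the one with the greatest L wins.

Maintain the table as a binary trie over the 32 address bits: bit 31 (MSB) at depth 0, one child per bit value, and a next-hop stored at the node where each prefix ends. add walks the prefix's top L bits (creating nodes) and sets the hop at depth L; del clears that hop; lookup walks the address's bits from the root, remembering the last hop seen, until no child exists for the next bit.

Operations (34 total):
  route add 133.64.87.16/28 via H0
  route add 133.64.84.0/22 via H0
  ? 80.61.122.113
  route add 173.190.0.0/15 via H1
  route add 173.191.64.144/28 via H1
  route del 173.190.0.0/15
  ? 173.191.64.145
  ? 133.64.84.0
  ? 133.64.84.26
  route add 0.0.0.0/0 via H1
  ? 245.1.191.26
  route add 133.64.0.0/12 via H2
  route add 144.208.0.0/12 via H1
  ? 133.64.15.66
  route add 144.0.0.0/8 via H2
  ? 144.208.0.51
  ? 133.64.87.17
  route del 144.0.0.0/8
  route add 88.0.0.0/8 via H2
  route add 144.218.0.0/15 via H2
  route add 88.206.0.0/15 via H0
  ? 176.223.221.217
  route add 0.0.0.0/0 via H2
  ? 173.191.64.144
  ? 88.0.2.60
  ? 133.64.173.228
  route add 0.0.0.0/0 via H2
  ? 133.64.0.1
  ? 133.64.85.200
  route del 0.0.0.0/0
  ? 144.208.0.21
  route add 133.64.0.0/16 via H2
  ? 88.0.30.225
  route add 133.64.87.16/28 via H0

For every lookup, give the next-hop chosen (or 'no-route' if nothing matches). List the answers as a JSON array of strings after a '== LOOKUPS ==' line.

Process each operation:
  + 133.64.87.16/28 (H0) depth=28
  + 133.64.84.0/22 (H0) depth=22
  Q 80.61.122.113: descend ε ; hops seen [∅] ; pick no-route
  + 173.190.0.0/15 (H1) depth=15
  + 173.191.64.144/28 (H1) depth=28
  - 173.190.0.0/15 clear@15
  Q 173.191.64.145: descend 1010110110111111010000001001 ; hops seen [H1] ; pick H1
  Q 133.64.84.0: descend 1000010101000000010101 ; hops seen [H0] ; pick H0
  Q 133.64.84.26: descend 1000010101000000010101 ; hops seen [H0] ; pick H0
  + 0.0.0.0/0 (H1) depth=0
  Q 245.1.191.26: descend 1 ; hops seen [H1] ; pick H1
  + 133.64.0.0/12 (H2) depth=12
  + 144.208.0.0/12 (H1) depth=12
  Q 133.64.15.66: descend 10000101010000000 ; hops seen [H1,H2] ; pick H2
  + 144.0.0.0/8 (H2) depth=8
  Q 144.208.0.51: descend 100100001101 ; hops seen [H1,H2,H1] ; pick H1
  Q 133.64.87.17: descend 1000010101000000010101110001 ; hops seen [H1,H2,H0,H0] ; pick H0
  - 144.0.0.0/8 clear@8
  + 88.0.0.0/8 (H2) depth=8
  + 144.218.0.0/15 (H2) depth=15
  + 88.206.0.0/15 (H0) depth=15
  Q 176.223.221.217: descend 101 ; hops seen [H1] ; pick H1
  + 0.0.0.0/0 (H2) depth=0
  Q 173.191.64.144: descend 1010110110111111010000001001 ; hops seen [H2,H1] ; pick H1
  Q 88.0.2.60: descend 01011000 ; hops seen [H2,H2] ; pick H2
  Q 133.64.173.228: descend 1000010101000000 ; hops seen [H2,H2] ; pick H2
  + 0.0.0.0/0 (H2) depth=0
  Q 133.64.0.1: descend 10000101010000000 ; hops seen [H2,H2] ; pick H2
  Q 133.64.85.200: descend 1000010101000000010101 ; hops seen [H2,H2,H0] ; pick H0
  - 0.0.0.0/0 clear@0
  Q 144.208.0.21: descend 100100001101 ; hops seen [H1] ; pick H1
  + 133.64.0.0/16 (H2) depth=16
  Q 88.0.30.225: descend 01011000 ; hops seen [H2] ; pick H2
  + 133.64.87.16/28 (H0) depth=28

== LOOKUPS ==
["no-route","H1","H0","H0","H1","H2","H1","H0","H1","H1","H2","H2","H2","H0","H1","H2"]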